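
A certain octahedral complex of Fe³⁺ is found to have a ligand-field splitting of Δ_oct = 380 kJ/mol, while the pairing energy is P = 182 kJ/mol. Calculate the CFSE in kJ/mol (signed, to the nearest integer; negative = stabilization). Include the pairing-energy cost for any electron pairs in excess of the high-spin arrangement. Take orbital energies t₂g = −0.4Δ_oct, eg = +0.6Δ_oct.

Group 8 minus oxidation state +3 gives a d⁵ configuration for Fe³⁺.
With Δ_oct > P the complex is low-spin.
Filling d⁵ accordingly: t₂g⁵ eg⁰.
Orbital CFSE = -2.0Δ_oct = -2.0 × 380 = -760 kJ/mol.
Excess pairs vs high-spin: 2 − 0 = 2; pairing cost = +364 kJ/mol.
Net CFSE = -760 + 364 = -396 kJ/mol.

-396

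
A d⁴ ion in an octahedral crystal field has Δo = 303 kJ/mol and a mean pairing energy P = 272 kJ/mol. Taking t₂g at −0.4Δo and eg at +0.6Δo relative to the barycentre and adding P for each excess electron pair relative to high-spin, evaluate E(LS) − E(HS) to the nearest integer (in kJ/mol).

High-spin: t₂g³ eg¹, CFSE = -0.6Δo = -182 kJ/mol.
For low-spin the configuration is t₂g⁴ eg⁰: orbital energy -1.6 × 303 = -485 kJ/mol, and 1 additional pair relative to high-spin adds 272 kJ/mol, giving -213 kJ/mol.
Thus E(LS) − E(HS) = -31 kJ/mol.

-31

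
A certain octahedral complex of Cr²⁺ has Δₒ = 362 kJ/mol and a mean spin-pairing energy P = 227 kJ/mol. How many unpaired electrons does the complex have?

2

Group 6 minus oxidation state +2 gives a d⁴ configuration for Cr²⁺.
With Δₒ > P the complex is low-spin.
Configuration: t₂g⁴ eg⁰.
Unpaired electrons: 2.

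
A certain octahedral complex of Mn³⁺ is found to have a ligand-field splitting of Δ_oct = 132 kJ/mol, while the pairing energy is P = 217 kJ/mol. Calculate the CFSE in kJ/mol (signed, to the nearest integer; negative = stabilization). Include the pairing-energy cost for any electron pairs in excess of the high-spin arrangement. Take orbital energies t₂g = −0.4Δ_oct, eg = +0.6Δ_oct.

Mn is in group 7, so Mn³⁺ is d⁴ (7 − 3 = 4).
Here Δ_oct < P (132 < 217), so the high-spin state is favoured.
Configuration: t₂g³ eg¹.
Orbital CFSE = -0.6Δ_oct = -0.6 × 132 = -79 kJ/mol.
High-spin has no excess pairs, so no pairing correction applies.

-79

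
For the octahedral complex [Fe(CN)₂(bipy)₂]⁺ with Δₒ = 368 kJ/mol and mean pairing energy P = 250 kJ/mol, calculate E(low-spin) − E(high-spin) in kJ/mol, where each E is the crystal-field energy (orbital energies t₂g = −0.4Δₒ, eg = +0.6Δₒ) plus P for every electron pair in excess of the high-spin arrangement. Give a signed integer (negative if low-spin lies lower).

-236

Ligand charges: 2×(-1) from CN⁻ and 2×(+0) from bipy sum to -2; with overall charge +1, Fe is +3.
Fe³⁺: group 8, so d-count = 8 − 3 = 5.
High-spin: t₂g³ eg², CFSE = 0.0Δₒ = 0 kJ/mol.
For low-spin the configuration is t₂g⁵ eg⁰: orbital energy -2.0 × 368 = -736 kJ/mol, and 2 additional pairs relative to high-spin add 500 kJ/mol, giving -236 kJ/mol.
Thus E(LS) − E(HS) = -236 kJ/mol.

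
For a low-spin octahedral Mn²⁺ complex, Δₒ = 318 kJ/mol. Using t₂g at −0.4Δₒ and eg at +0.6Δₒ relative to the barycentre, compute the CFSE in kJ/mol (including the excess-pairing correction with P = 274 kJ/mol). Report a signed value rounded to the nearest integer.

-88

Mn is in group 7, so Mn²⁺ is d⁵ (7 − 2 = 5).
Configuration: t₂g⁵ eg⁰.
CFSE(orbital) = 5×(-0.4Δₒ) + 0×(0.6Δₒ) = -2.0Δₒ; with Δₒ = 318 kJ/mol that is -636 kJ/mol.
Relative to high-spin t₂g³ eg² (0 paired), the low-spin configuration has 2 additional pairs, contributing +2 × 274 = +548 kJ/mol.
Combining: -636 + 548 = -88 kJ/mol.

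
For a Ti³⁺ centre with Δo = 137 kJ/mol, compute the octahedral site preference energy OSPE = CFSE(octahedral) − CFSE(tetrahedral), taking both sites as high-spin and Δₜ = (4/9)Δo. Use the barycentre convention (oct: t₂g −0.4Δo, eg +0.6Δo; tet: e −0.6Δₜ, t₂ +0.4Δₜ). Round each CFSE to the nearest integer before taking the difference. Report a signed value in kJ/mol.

Ti is in group 4, so Ti³⁺ is d¹ (4 − 3 = 1).
Octahedral (high-spin): t₂g¹ eg⁰, CFSE = 1(−0.4) + 0(+0.6) = -0.4Δo = -0.4 × 137 = -55 kJ/mol.
Tetrahedral: e¹ t₂⁰, CFSE = 1(−0.6) + 0(+0.4) = -0.6Δₜ = -0.6 × (4/9) × 137 = -37 kJ/mol.
Subtracting, OSPE = -55 − (-37) = -18 kJ/mol.

-18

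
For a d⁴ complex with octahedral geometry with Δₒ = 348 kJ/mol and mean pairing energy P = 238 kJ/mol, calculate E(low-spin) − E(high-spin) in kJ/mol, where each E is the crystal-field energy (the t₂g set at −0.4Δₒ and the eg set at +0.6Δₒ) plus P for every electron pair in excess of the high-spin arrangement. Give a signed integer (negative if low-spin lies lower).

-110

High-spin d⁴ fills as t₂g³ eg¹ with CFSE 3(−0.4) + 1(+0.6) = -0.6Δₒ = -209 kJ/mol.
Low-spin t₂g⁴ eg⁰ gives -1.6Δₒ = -557 kJ/mol, but forming 1 extra pair costs 1P = 238 kJ/mol, so E(LS) = -557 + 238 = -319 kJ/mol.
E(LS) − E(HS) = -319 − (-209) = -110 kJ/mol.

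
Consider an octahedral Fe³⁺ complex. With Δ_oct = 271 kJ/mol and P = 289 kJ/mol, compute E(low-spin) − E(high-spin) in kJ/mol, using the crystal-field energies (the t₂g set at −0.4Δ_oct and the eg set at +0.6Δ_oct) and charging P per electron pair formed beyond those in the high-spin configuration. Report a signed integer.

36

Fe sits in group 8; removing 3 electrons leaves Fe³⁺ with 8 − 3 = 5 d electrons.
High-spin d⁵ fills as t₂g³ eg² with CFSE 3(−0.4) + 2(+0.6) = 0.0Δ_oct = 0 kJ/mol.
For low-spin the configuration is t₂g⁵ eg⁰: orbital energy -2.0 × 271 = -542 kJ/mol, and 2 additional pairs relative to high-spin add 578 kJ/mol, giving 36 kJ/mol.
Thus E(LS) − E(HS) = 36 kJ/mol.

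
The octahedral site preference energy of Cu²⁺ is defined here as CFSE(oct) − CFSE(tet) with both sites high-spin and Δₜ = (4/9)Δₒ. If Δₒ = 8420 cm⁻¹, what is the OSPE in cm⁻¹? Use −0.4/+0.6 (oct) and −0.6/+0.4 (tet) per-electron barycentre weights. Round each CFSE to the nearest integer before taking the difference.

-3555

Group 11 minus oxidation state +2 gives a d⁹ configuration for Cu²⁺.
Octahedral (high-spin): t₂g⁶ eg³, CFSE = 6(−0.4) + 3(+0.6) = -0.6Δₒ = -0.6 × 8420 = -5052 cm⁻¹.
Tetrahedral: e⁴ t₂⁵, CFSE = 4(−0.6) + 5(+0.4) = -0.4Δₜ = -0.4 × (4/9) × 8420 = -1497 cm⁻¹.
OSPE = -5052 − (-1497) = -3555 cm⁻¹.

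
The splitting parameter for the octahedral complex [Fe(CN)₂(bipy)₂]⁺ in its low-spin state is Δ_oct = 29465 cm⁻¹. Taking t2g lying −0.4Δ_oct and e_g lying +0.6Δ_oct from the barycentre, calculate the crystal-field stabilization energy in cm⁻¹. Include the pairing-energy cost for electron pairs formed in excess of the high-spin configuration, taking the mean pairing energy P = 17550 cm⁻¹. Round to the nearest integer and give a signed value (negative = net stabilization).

-23830

Ligand charges: 2×(-1) from CN⁻ and 2×(+0) from bipy sum to -2; with overall charge +1, Fe is +3.
Fe sits in group 8; removing 3 electrons leaves Fe³⁺ with 8 − 3 = 5 d electrons.
Configuration: t2g^5 e_g^0.
The orbital stabilization is -2.0Δ_oct = -2.0 × 29465 = -58930 cm⁻¹.
Relative to high-spin t2g^3 e_g^2 (0 paired), the low-spin configuration has 2 additional pairs, contributing +2 × 17550 = +35100 cm⁻¹.
Overall CFSE = -58930 + 35100 = -23830 cm⁻¹.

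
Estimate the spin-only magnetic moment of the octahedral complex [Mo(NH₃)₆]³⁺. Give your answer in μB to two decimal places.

3.87 μB

NH₃ is neutral, so the +3 overall charge sits on Mo: oxidation state +3.
Mo is in group 6, so Mo³⁺ is d³ (6 − 3 = 3).
For octahedral d³ the high- and low-spin configurations coincide.
Configuration: t₂g³ eg⁰ → 3 unpaired electrons.
μ(spin-only) = √[3(3+2)] = √15 ≈ 3.87 μB.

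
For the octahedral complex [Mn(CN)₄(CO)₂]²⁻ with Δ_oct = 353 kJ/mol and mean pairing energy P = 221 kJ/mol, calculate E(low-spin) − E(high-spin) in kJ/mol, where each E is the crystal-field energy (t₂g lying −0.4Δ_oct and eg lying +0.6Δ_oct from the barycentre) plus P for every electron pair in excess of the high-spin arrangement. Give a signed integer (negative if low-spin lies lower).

Ligand charges: 4×(-1) from CN⁻ and 2×(+0) from CO sum to -4; with overall charge -2, Mn is +2.
Group 7 minus oxidation state +2 gives a d⁵ configuration for Mn²⁺.
High-spin d⁵ fills as t₂g³ eg² with CFSE 3(−0.4) + 2(+0.6) = 0.0Δ_oct = 0 kJ/mol.
For low-spin the configuration is t₂g⁵ eg⁰: orbital energy -2.0 × 353 = -706 kJ/mol, and 2 additional pairs relative to high-spin add 442 kJ/mol, giving -264 kJ/mol.
E(LS) − E(HS) = -264 − (0) = -264 kJ/mol.

-264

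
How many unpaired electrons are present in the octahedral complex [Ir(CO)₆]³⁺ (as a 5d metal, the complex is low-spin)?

0

CO is neutral, so the +3 overall charge sits on Ir: oxidation state +3.
Ir sits in group 9; removing 3 electrons leaves Ir³⁺ with 9 − 3 = 6 d electrons.
Configuration: t2g^6 e_g^0, giving 0 unpaired electrons.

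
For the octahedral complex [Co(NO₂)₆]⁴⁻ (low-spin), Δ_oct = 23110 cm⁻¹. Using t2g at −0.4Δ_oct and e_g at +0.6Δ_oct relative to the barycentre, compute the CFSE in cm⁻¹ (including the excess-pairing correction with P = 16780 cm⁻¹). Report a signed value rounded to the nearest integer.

Each NO₂⁻ contributes -1; 6 × (-1) = -6. With overall charge -4, Co is in the +2 oxidation state.
Co²⁺: group 9, so d-count = 9 − 2 = 7.
Electron filling gives t2g^6 e_g^1.
The orbital stabilization is -1.8Δ_oct = -1.8 × 23110 = -41598 cm⁻¹.
High-spin d⁷ would be t2g^5 e_g^2 with 2 pairs; low-spin has 3, so 1 excess pair costs +1P = +16780 cm⁻¹.
Combining: -41598 + 16780 = -24818 cm⁻¹.

-24818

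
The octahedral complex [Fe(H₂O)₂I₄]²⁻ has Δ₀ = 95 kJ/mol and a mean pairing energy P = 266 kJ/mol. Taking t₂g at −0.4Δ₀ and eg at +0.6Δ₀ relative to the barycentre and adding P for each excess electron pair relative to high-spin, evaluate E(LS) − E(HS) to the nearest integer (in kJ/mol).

Ligand charges: 2×(+0) from H₂O and 4×(-1) from I⁻ sum to -4; with overall charge -2, Fe is +2.
Fe sits in group 8; removing 2 electrons leaves Fe²⁺ with 8 − 2 = 6 d electrons.
High-spin: t₂g⁴ eg², CFSE = -0.4Δ₀ = -38 kJ/mol.
Low-spin t₂g⁶ eg⁰ gives -2.4Δ₀ = -228 kJ/mol, but forming 2 extra pairs costs 2P = 532 kJ/mol, so E(LS) = -228 + 532 = 304 kJ/mol.
Thus E(LS) − E(HS) = 342 kJ/mol.

342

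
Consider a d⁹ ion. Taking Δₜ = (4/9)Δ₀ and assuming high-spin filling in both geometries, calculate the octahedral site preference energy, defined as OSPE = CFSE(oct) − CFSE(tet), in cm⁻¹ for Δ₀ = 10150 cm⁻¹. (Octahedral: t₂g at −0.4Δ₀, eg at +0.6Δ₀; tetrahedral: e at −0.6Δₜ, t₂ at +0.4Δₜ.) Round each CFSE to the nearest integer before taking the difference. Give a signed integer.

-4286

Octahedral high-spin t₂g⁶ eg³: CFSE = -0.6 × 10150 = -6090 cm⁻¹.
Tetrahedral e⁴ t₂⁵ gives -0.4Δₜ = -0.4 × (4/9) × 10150 = -1804 cm⁻¹.
Subtracting, OSPE = -6090 − (-1804) = -4286 cm⁻¹.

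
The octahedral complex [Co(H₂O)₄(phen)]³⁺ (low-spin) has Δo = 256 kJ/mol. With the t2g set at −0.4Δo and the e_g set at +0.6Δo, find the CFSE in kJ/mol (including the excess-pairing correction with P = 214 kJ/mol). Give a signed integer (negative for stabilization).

-186

Ligand charges: 4×(+0) from H₂O and 1×(+0) from phen sum to +0; with overall charge +3, Co is +3.
Group 9 minus oxidation state +3 gives a d⁶ configuration for Co³⁺.
The d⁶ electrons fill as t2g^6 e_g^0.
The orbital stabilization is -2.4Δo = -2.4 × 256 = -614 kJ/mol.
Relative to high-spin t2g^4 e_g^2 (1 paired), the low-spin configuration has 2 additional pairs, contributing +2 × 214 = +428 kJ/mol.
Overall CFSE = -614 + 428 = -186 kJ/mol.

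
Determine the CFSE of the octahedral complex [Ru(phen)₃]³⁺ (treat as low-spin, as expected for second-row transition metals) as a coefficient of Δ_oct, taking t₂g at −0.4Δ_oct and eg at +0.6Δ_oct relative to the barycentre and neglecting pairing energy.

phen is neutral, so the +3 overall charge sits on Ru: oxidation state +3.
Ru sits in group 8; removing 3 electrons leaves Ru³⁺ with 8 − 3 = 5 d electrons.
Configuration: t₂g⁵ eg⁰.
CFSE = 5(-0.4Δ_oct) + 0(0.6Δ_oct) = -2.0Δ_oct + 0.0Δ_oct = -2.0Δ_oct.

-2.0 Δ_oct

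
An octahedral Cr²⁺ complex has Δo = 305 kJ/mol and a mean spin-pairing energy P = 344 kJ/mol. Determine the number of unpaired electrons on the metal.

Group 6 minus oxidation state +2 gives a d⁴ configuration for Cr²⁺.
Since Δo = 305 kJ/mol < P = 344 kJ/mol, the complex adopts the high-spin configuration.
That gives t2g^3 e_g^1.
Unpaired electrons: 4.

4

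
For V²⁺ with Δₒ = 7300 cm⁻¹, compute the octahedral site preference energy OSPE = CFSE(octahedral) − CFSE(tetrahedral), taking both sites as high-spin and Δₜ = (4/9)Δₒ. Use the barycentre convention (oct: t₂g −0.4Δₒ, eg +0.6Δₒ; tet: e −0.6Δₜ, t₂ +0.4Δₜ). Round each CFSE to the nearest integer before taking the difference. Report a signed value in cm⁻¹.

Group 5 minus oxidation state +2 gives a d³ configuration for V²⁺.
Octahedral (high-spin): t₂g³ eg⁰, CFSE = 3(−0.4) + 0(+0.6) = -1.2Δₒ = -1.2 × 7300 = -8760 cm⁻¹.
In a tetrahedral site the filling is e² t₂¹: CFSE(tet) = -0.8Δₜ = -0.8 × (4/9)(7300) = -2596 cm⁻¹.
OSPE = CFSE(oct) − CFSE(tet) = -8760 − (-2596) = -6164 cm⁻¹.

-6164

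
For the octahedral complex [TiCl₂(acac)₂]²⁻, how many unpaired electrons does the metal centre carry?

Ligand charges: 2×(-1) from Cl⁻ and 2×(-1) from acac⁻ sum to -4; with overall charge -2, Ti is +2.
Ti is in group 4, so Ti²⁺ is d² (4 − 2 = 2).
Configuration: t₂g² eg⁰, giving 2 unpaired electrons.

2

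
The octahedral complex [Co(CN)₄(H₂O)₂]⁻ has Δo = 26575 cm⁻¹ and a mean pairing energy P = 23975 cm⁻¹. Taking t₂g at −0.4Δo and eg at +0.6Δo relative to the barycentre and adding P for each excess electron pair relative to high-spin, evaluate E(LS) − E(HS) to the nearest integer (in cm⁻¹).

Ligand charges: 4×(-1) from CN⁻ and 2×(+0) from H₂O sum to -4; with overall charge -1, Co is +3.
Group 9 minus oxidation state +3 gives a d⁶ configuration for Co³⁺.
High-spin d⁶ fills as t₂g⁴ eg² with CFSE 4(−0.4) + 2(+0.6) = -0.4Δo = -10630 cm⁻¹.
Low-spin t₂g⁶ eg⁰ gives -2.4Δo = -63780 cm⁻¹, but forming 2 extra pairs costs 2P = 47950 cm⁻¹, so E(LS) = -63780 + 47950 = -15830 cm⁻¹.
E(LS) − E(HS) = -15830 − (-10630) = -5200 cm⁻¹.

-5200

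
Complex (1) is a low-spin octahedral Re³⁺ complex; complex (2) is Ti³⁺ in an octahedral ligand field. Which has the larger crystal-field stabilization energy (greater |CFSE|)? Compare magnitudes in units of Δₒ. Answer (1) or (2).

(1): Re sits in group 7; removing 3 electrons leaves Re³⁺ with 7 − 3 = 4 d electrons; t₂g⁴ eg⁰, CFSE = -1.6Δₒ.
(2): Ti is in group 4, so Ti³⁺ is d¹ (4 − 3 = 1); t₂g¹ eg⁰, CFSE = -0.4Δₒ.
So (1) has the larger |CFSE|.

(1)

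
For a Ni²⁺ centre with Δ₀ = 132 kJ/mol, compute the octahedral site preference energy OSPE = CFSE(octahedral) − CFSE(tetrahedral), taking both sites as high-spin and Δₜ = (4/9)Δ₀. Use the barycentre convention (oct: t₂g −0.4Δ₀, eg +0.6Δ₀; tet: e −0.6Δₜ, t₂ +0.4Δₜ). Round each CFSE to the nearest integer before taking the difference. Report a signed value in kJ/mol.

Ni sits in group 10; removing 2 electrons leaves Ni²⁺ with 10 − 2 = 8 d electrons.
In an octahedral site d⁸ (HS) is t2g^6 e_g^2, giving CFSE(oct) = -1.2Δ₀ = -158 kJ/mol.
Tetrahedral e^4 t2^4 gives -0.8Δₜ = -0.8 × (4/9) × 132 = -47 kJ/mol.
OSPE = CFSE(oct) − CFSE(tet) = -158 − (-47) = -111 kJ/mol.

-111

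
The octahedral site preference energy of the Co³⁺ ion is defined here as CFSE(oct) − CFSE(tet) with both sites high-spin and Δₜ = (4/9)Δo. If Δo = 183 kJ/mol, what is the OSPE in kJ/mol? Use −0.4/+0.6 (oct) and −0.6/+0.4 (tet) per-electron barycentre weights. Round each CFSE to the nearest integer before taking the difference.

-24

Co sits in group 9; removing 3 electrons leaves Co³⁺ with 9 − 3 = 6 d electrons.
In an octahedral site d⁶ (HS) is t2g^4 e_g^2, giving CFSE(oct) = -0.4Δo = -73 kJ/mol.
Tetrahedral e^3 t2^3 gives -0.6Δₜ = -0.6 × (4/9) × 183 = -49 kJ/mol.
OSPE = CFSE(oct) − CFSE(tet) = -73 − (-49) = -24 kJ/mol.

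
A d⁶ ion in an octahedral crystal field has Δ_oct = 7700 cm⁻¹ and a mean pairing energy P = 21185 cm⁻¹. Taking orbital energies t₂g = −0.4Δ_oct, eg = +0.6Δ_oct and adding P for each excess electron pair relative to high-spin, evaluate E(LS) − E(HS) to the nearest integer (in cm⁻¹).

26970

In the high-spin limit (t₂g⁴ eg²) the orbital term is -0.4Δ_oct = -3080 cm⁻¹, with no excess pairing.
For low-spin the configuration is t₂g⁶ eg⁰: orbital energy -2.4 × 7700 = -18480 cm⁻¹, and 2 additional pairs relative to high-spin add 42370 cm⁻¹, giving 23890 cm⁻¹.
Thus E(LS) − E(HS) = 26970 cm⁻¹.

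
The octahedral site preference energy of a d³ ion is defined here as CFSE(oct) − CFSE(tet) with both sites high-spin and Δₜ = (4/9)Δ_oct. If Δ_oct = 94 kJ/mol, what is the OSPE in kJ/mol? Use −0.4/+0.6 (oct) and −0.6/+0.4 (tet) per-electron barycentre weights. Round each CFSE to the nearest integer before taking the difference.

Octahedral high-spin t₂g³ eg⁰: CFSE = -1.2 × 94 = -113 kJ/mol.
Tetrahedral e² t₂¹ gives -0.8Δₜ = -0.8 × (4/9) × 94 = -33 kJ/mol.
OSPE = -113 − (-33) = -80 kJ/mol.

-80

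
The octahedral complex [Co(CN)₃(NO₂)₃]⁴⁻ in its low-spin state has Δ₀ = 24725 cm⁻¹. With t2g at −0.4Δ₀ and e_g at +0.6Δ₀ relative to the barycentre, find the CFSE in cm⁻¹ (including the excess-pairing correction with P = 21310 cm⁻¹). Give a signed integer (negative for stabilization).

Ligand charges: 3×(-1) from CN⁻ and 3×(-1) from NO₂⁻ sum to -6; with overall charge -4, Co is +2.
Co sits in group 9; removing 2 electrons leaves Co²⁺ with 9 − 2 = 7 d electrons.
Configuration: t2g^6 e_g^1.
Orbital CFSE = 6(-0.4) + 1(0.6) = -1.8Δ₀ = -1.8 × 24725 = -44505 cm⁻¹.
Pairing penalty: 3 pairs vs 2 in the high-spin reference → 1 extra × P = 21310 cm⁻¹.
Overall CFSE = -44505 + 21310 = -23195 cm⁻¹.

-23195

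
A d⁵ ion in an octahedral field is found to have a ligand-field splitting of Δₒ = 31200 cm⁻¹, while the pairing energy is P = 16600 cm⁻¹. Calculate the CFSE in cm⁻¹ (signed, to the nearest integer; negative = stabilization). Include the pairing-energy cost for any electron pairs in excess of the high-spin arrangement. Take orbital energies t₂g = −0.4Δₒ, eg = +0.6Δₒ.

-29200

Δₒ > P, so pairing is preferred: the ground state is low-spin.
Filling d⁵ accordingly: t₂g⁵ eg⁰.
Orbital CFSE = -2.0Δₒ = -2.0 × 31200 = -62400 cm⁻¹.
Excess pairs vs high-spin: 2 − 0 = 2; pairing cost = +33200 cm⁻¹.
Net CFSE = -62400 + 33200 = -29200 cm⁻¹.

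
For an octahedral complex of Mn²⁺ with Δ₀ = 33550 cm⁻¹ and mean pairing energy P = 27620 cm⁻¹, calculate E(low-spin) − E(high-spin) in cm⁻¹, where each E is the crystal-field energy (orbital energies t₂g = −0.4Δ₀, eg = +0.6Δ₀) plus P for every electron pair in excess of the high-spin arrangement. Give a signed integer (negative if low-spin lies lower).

-11860

Mn is in group 7, so Mn²⁺ is d⁵ (7 − 2 = 5).
High-spin d⁵ fills as t₂g³ eg² with CFSE 3(−0.4) + 2(+0.6) = 0.0Δ₀ = 0 cm⁻¹.
For low-spin the configuration is t₂g⁵ eg⁰: orbital energy -2.0 × 33550 = -67100 cm⁻¹, and 2 additional pairs relative to high-spin add 55240 cm⁻¹, giving -11860 cm⁻¹.
Thus E(LS) − E(HS) = -11860 cm⁻¹.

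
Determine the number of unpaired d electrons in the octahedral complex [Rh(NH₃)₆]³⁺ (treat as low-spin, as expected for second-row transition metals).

0

NH₃ is neutral, so the +3 overall charge sits on Rh: oxidation state +3.
Group 9 minus oxidation state +3 gives a d⁶ configuration for Rh³⁺.
Configuration: t2g^6 e_g^0, giving 0 unpaired electrons.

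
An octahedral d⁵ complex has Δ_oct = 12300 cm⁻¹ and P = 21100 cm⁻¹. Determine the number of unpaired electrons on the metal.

Here Δ_oct < P (12300 < 21100), so the high-spin state is favoured.
Filling d⁵ accordingly: t2g^3 e_g^2.
Unpaired electrons: 5.

5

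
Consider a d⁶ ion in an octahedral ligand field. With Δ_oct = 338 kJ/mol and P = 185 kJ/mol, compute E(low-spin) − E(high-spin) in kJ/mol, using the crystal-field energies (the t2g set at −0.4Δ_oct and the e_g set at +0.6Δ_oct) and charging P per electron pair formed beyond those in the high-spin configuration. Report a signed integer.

-306

In the high-spin limit (t2g^4 e_g^2) the orbital term is -0.4Δ_oct = -135 kJ/mol, with no excess pairing.
Low-spin: t2g^6 e_g^0, orbital CFSE = -2.4Δ_oct = -811 kJ/mol; plus 2 excess pairs × P = +370 kJ/mol; total -441 kJ/mol.
The difference is -441 − (-135) = -306 kJ/mol, so low-spin lies lower.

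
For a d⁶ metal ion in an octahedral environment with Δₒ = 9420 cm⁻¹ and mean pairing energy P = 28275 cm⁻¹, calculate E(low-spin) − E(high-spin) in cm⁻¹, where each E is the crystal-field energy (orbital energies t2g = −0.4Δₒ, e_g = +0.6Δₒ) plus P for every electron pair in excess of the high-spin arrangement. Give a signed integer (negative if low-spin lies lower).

In the high-spin limit (t2g^4 e_g^2) the orbital term is -0.4Δₒ = -3768 cm⁻¹, with no excess pairing.
For low-spin the configuration is t2g^6 e_g^0: orbital energy -2.4 × 9420 = -22608 cm⁻¹, and 2 additional pairs relative to high-spin add 56550 cm⁻¹, giving 33942 cm⁻¹.
E(LS) − E(HS) = 33942 − (-3768) = 37710 cm⁻¹.

37710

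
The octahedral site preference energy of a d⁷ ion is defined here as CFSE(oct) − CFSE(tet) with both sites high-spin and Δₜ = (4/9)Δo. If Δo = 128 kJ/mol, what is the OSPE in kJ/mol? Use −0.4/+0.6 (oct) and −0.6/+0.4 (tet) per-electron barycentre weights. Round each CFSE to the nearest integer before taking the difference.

Octahedral high-spin t2g^5 e_g^2: CFSE = -0.8 × 128 = -102 kJ/mol.
Tetrahedral e^4 t2^3 gives -1.2Δₜ = -1.2 × (4/9) × 128 = -68 kJ/mol.
OSPE = -102 − (-68) = -34 kJ/mol.

-34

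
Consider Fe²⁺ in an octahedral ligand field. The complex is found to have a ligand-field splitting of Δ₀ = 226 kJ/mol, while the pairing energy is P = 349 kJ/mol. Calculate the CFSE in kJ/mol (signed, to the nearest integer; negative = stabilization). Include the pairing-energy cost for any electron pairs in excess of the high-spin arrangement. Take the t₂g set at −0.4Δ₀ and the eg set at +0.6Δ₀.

Group 8 minus oxidation state +2 gives a d⁶ configuration for Fe²⁺.
Δ₀ < P, so pairing is avoided: the ground state is high-spin.
That gives t₂g⁴ eg².
Orbital CFSE = -0.4Δ₀ = -0.4 × 226 = -90 kJ/mol.
High-spin has no excess pairs, so no pairing correction applies.

-90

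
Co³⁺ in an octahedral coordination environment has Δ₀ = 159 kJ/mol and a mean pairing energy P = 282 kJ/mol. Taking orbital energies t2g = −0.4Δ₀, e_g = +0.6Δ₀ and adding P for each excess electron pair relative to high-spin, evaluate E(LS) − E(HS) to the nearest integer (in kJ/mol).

246

Co³⁺: group 9, so d-count = 9 − 3 = 6.
High-spin: t2g^4 e_g^2, CFSE = -0.4Δ₀ = -64 kJ/mol.
For low-spin the configuration is t2g^6 e_g^0: orbital energy -2.4 × 159 = -382 kJ/mol, and 2 additional pairs relative to high-spin add 564 kJ/mol, giving 182 kJ/mol.
E(LS) − E(HS) = 182 − (-64) = 246 kJ/mol.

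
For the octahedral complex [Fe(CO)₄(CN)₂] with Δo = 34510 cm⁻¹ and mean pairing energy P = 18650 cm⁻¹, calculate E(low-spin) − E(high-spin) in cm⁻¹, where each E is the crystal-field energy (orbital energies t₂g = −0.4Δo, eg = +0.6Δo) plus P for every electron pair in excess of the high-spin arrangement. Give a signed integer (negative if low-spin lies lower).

Ligand charges: 4×(+0) from CO and 2×(-1) from CN⁻ sum to -2; with overall charge +0, Fe is +2.
Fe is in group 8, so Fe²⁺ is d⁶ (8 − 2 = 6).
In the high-spin limit (t₂g⁴ eg²) the orbital term is -0.4Δo = -13804 cm⁻¹, with no excess pairing.
Low-spin: t₂g⁶ eg⁰, orbital CFSE = -2.4Δo = -82824 cm⁻¹; plus 2 excess pairs × P = +37300 cm⁻¹; total -45524 cm⁻¹.
E(LS) − E(HS) = -45524 − (-13804) = -31720 cm⁻¹.

-31720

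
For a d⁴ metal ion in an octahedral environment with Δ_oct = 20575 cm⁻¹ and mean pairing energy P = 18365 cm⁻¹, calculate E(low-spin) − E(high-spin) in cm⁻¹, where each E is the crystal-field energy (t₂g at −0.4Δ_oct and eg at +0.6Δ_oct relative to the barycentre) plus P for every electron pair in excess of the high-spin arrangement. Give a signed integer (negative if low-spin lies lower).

In the high-spin limit (t₂g³ eg¹) the orbital term is -0.6Δ_oct = -12345 cm⁻¹, with no excess pairing.
Low-spin t₂g⁴ eg⁰ gives -1.6Δ_oct = -32920 cm⁻¹, but forming 1 extra pair costs 1P = 18365 cm⁻¹, so E(LS) = -32920 + 18365 = -14555 cm⁻¹.
Thus E(LS) − E(HS) = -2210 cm⁻¹.

-2210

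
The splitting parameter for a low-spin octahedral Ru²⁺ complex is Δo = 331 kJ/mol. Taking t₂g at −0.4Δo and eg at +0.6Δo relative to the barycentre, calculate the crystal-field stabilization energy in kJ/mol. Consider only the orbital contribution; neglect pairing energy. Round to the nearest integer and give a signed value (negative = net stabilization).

-794

Group 8 minus oxidation state +2 gives a d⁶ configuration for Ru²⁺.
The d⁶ electrons fill as t₂g⁶ eg⁰.
Orbital CFSE = 6(-0.4) + 0(0.6) = -2.4Δo = -2.4 × 331 = -794 kJ/mol.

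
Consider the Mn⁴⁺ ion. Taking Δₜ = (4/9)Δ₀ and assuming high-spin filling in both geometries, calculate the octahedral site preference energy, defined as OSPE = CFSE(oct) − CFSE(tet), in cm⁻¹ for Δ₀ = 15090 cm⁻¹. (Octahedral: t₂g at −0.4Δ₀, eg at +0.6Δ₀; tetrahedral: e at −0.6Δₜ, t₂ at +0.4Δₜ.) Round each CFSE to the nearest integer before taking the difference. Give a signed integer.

-12743

Group 7 minus oxidation state +4 gives a d³ configuration for Mn⁴⁺.
Octahedral (high-spin): t2g^3 e_g^0, CFSE = 3(−0.4) + 0(+0.6) = -1.2Δ₀ = -1.2 × 15090 = -18108 cm⁻¹.
Tetrahedral: e^2 t2^1, CFSE = 2(−0.6) + 1(+0.4) = -0.8Δₜ = -0.8 × (4/9) × 15090 = -5365 cm⁻¹.
OSPE = -18108 − (-5365) = -12743 cm⁻¹.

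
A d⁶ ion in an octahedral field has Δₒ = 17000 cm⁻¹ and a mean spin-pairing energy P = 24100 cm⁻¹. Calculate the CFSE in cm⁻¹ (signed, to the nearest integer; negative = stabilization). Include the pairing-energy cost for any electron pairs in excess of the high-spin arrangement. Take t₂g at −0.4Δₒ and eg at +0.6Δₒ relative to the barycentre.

Δₒ < P, so pairing is avoided: the ground state is high-spin.
Filling d⁶ accordingly: t₂g⁴ eg².
Orbital CFSE = -0.4Δₒ = -0.4 × 17000 = -6800 cm⁻¹.
High-spin has no excess pairs, so no pairing correction applies.

-6800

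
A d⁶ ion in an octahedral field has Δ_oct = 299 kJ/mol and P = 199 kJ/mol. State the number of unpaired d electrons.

0

Since Δ_oct = 299 kJ/mol > P = 199 kJ/mol, the complex adopts the low-spin configuration.
Configuration: t₂g⁶ eg⁰.
Unpaired electrons: 0.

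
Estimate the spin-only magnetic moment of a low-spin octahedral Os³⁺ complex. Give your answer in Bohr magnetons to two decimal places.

Os is in group 8, so Os³⁺ is d⁵ (8 − 3 = 5).
Configuration: t₂g⁵ eg⁰ → 1 unpaired electron.
μ(spin-only) = √[1(1+2)] = √3 ≈ 1.73 Bohr magnetons.

1.73 Bohr magnetons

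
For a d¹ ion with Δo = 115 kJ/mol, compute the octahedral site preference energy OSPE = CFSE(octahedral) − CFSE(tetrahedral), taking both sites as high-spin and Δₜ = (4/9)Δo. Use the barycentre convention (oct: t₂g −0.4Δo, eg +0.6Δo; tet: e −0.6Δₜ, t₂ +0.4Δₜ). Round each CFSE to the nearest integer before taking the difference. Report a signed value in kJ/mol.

In an octahedral site d¹ (HS) is t₂g¹ eg⁰, giving CFSE(oct) = -0.4Δo = -46 kJ/mol.
Tetrahedral: e¹ t₂⁰, CFSE = 1(−0.6) + 0(+0.4) = -0.6Δₜ = -0.6 × (4/9) × 115 = -31 kJ/mol.
Subtracting, OSPE = -46 − (-31) = -15 kJ/mol.

-15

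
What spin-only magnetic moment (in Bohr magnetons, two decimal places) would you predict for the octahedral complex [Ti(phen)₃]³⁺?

1.73 Bohr magnetons

phen is neutral, so the +3 overall charge sits on Ti: oxidation state +3.
Group 4 minus oxidation state +3 gives a d¹ configuration for Ti³⁺.
For octahedral d¹ the high- and low-spin configurations coincide.
Configuration: t₂g¹ eg⁰ → 1 unpaired electron.
μ(spin-only) = √[1(1+2)] = √3 ≈ 1.73 Bohr magnetons.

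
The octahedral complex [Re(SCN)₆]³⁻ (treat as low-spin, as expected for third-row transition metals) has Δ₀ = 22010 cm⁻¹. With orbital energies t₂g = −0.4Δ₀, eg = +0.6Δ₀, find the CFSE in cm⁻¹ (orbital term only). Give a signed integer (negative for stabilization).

Each SCN⁻ contributes -1; 6 × (-1) = -6. With overall charge -3, Re is in the +3 oxidation state.
Group 7 minus oxidation state +3 gives a d⁴ configuration for Re³⁺.
Electron filling gives t₂g⁴ eg⁰.
CFSE(orbital) = 4×(-0.4Δ₀) + 0×(0.6Δ₀) = -1.6Δ₀; with Δ₀ = 22010 cm⁻¹ that is -35216 cm⁻¹.

-35216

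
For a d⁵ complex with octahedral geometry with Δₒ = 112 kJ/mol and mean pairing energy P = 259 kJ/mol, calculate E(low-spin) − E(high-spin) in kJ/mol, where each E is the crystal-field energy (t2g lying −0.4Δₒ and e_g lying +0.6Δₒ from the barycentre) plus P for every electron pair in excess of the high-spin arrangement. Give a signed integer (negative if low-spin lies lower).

294

High-spin: t2g^3 e_g^2, CFSE = 0.0Δₒ = 0 kJ/mol.
Low-spin t2g^5 e_g^0 gives -2.0Δₒ = -224 kJ/mol, but forming 2 extra pairs costs 2P = 518 kJ/mol, so E(LS) = -224 + 518 = 294 kJ/mol.
E(LS) − E(HS) = 294 − (0) = 294 kJ/mol.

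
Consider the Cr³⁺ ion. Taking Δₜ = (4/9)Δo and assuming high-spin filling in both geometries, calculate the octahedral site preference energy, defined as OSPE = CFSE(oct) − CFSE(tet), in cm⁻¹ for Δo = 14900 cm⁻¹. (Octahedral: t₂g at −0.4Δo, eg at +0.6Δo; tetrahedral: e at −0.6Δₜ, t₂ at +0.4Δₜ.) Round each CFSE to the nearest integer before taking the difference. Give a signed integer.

-12582

Cr sits in group 6; removing 3 electrons leaves Cr³⁺ with 6 − 3 = 3 d electrons.
In an octahedral site d³ (HS) is t₂g³ eg⁰, giving CFSE(oct) = -1.2Δo = -17880 cm⁻¹.
In a tetrahedral site the filling is e² t₂¹: CFSE(tet) = -0.8Δₜ = -0.8 × (4/9)(14900) = -5298 cm⁻¹.
Subtracting, OSPE = -17880 − (-5298) = -12582 cm⁻¹.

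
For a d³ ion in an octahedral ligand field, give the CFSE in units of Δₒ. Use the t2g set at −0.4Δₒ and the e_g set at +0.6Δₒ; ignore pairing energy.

-1.2 Δₒ

Configuration: t2g^3 e_g^0.
CFSE = 3(-0.4Δₒ) + 0(0.6Δₒ) = -1.2Δₒ + 0.0Δₒ = -1.2Δₒ.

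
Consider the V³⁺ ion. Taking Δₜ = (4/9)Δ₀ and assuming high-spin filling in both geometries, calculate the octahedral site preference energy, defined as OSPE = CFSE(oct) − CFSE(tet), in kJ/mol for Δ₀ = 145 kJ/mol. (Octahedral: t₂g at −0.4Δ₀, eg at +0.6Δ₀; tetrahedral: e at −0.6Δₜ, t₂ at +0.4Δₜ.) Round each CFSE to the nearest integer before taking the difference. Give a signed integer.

V³⁺: group 5, so d-count = 5 − 3 = 2.
Octahedral (high-spin): t₂g² eg⁰, CFSE = 2(−0.4) + 0(+0.6) = -0.8Δ₀ = -0.8 × 145 = -116 kJ/mol.
Tetrahedral e² t₂⁰ gives -1.2Δₜ = -1.2 × (4/9) × 145 = -77 kJ/mol.
OSPE = -116 − (-77) = -39 kJ/mol.

-39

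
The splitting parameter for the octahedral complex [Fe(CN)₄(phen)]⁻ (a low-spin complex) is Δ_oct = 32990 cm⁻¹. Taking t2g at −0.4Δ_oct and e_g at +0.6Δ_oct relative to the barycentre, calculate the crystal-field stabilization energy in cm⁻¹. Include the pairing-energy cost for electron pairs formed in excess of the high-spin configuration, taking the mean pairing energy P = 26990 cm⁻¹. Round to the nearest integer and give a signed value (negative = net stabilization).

Ligand charges: 4×(-1) from CN⁻ and 1×(+0) from phen sum to -4; with overall charge -1, Fe is +3.
Fe sits in group 8; removing 3 electrons leaves Fe³⁺ with 8 − 3 = 5 d electrons.
The d⁵ electrons fill as t2g^5 e_g^0.
The orbital stabilization is -2.0Δ_oct = -2.0 × 32990 = -65980 cm⁻¹.
Relative to high-spin t2g^3 e_g^2 (0 paired), the low-spin configuration has 2 additional pairs, contributing +2 × 26990 = +53980 cm⁻¹.
Net CFSE = -65980 + 53980 = -12000 cm⁻¹.

-12000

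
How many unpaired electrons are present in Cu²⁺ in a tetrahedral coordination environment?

1

Cu sits in group 11; removing 2 electrons leaves Cu²⁺ with 11 − 2 = 9 d electrons.
With tetrahedral geometry the complex is necessarily high-spin.
Configuration: e^4 t2^5, giving 1 unpaired electron.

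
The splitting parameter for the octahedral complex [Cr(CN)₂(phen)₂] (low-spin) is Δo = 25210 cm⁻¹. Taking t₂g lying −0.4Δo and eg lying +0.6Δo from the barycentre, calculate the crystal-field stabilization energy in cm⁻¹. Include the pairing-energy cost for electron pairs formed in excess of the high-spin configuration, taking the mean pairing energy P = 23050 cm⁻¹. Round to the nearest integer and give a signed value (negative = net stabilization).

-17286

Ligand charges: 2×(-1) from CN⁻ and 2×(+0) from phen sum to -2; with overall charge +0, Cr is +2.
Cr²⁺: group 6, so d-count = 6 − 2 = 4.
Configuration: t₂g⁴ eg⁰.
Orbital CFSE = 4(-0.4) + 0(0.6) = -1.6Δo = -1.6 × 25210 = -40336 cm⁻¹.
Relative to high-spin t₂g³ eg¹ (0 paired), the low-spin configuration has 1 additional pair, contributing +1 × 23050 = +23050 cm⁻¹.
Combining: -40336 + 23050 = -17286 cm⁻¹.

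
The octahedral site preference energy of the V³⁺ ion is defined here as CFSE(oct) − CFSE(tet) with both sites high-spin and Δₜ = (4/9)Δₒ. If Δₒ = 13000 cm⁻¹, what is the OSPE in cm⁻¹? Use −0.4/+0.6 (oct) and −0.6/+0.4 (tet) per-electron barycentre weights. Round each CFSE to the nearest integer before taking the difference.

-3467

V³⁺: group 5, so d-count = 5 − 3 = 2.
In an octahedral site d² (HS) is t₂g² eg⁰, giving CFSE(oct) = -0.8Δₒ = -10400 cm⁻¹.
Tetrahedral e² t₂⁰ gives -1.2Δₜ = -1.2 × (4/9) × 13000 = -6933 cm⁻¹.
OSPE = -10400 − (-6933) = -3467 cm⁻¹.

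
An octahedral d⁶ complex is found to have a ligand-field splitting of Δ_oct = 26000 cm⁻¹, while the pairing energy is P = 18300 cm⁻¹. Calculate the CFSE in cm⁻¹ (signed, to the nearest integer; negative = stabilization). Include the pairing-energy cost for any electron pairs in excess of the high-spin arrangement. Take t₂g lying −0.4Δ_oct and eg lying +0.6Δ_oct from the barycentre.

Δ_oct > P, so pairing is preferred: the ground state is low-spin.
Configuration: t₂g⁶ eg⁰.
Orbital CFSE = -2.4Δ_oct = -2.4 × 26000 = -62400 cm⁻¹.
Excess pairs vs high-spin: 3 − 1 = 2; pairing cost = +36600 cm⁻¹.
Net CFSE = -62400 + 36600 = -25800 cm⁻¹.

-25800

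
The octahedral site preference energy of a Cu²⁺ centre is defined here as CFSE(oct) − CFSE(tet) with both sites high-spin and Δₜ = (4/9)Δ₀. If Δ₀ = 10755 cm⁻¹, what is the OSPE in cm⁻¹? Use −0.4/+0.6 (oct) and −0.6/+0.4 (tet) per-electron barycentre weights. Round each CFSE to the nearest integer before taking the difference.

-4541

Cu²⁺: group 11, so d-count = 11 − 2 = 9.
In an octahedral site d⁹ (HS) is t₂g⁶ eg³, giving CFSE(oct) = -0.6Δ₀ = -6453 cm⁻¹.
Tetrahedral e⁴ t₂⁵ gives -0.4Δₜ = -0.4 × (4/9) × 10755 = -1912 cm⁻¹.
Subtracting, OSPE = -6453 − (-1912) = -4541 cm⁻¹.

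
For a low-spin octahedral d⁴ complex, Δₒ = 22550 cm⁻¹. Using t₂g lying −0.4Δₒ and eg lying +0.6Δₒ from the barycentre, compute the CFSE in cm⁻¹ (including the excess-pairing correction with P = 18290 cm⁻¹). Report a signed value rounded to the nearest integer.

-17790

The d⁴ electrons fill as t₂g⁴ eg⁰.
Orbital CFSE = 4(-0.4) + 0(0.6) = -1.6Δₒ = -1.6 × 22550 = -36080 cm⁻¹.
Relative to high-spin t₂g³ eg¹ (0 paired), the low-spin configuration has 1 additional pair, contributing +1 × 18290 = +18290 cm⁻¹.
Overall CFSE = -36080 + 18290 = -17790 cm⁻¹.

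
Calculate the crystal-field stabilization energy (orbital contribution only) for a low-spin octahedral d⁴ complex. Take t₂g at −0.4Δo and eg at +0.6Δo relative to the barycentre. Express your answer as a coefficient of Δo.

Configuration: t₂g⁴ eg⁰.
CFSE = 4(-0.4Δo) + 0(0.6Δo) = -1.6Δo + 0.0Δo = -1.6Δo.

-1.6 Δo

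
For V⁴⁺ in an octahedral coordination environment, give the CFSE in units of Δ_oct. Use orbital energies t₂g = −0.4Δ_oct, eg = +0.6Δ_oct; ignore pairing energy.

V sits in group 5; removing 4 electrons leaves V⁴⁺ with 5 − 4 = 1 d electrons.
Configuration: t₂g¹ eg⁰.
CFSE = 1(-0.4Δ_oct) + 0(0.6Δ_oct) = -0.4Δ_oct + 0.0Δ_oct = -0.4Δ_oct.

-0.4 Δ_oct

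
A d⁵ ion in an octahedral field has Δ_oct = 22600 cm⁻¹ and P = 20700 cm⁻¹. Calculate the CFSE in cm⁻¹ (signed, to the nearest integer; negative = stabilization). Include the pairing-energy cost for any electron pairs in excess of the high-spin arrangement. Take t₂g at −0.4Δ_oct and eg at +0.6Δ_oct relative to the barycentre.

-3800

Since Δ_oct = 22600 cm⁻¹ > P = 20700 cm⁻¹, the complex adopts the low-spin configuration.
Configuration: t₂g⁵ eg⁰.
Orbital CFSE = -2.0Δ_oct = -2.0 × 22600 = -45200 cm⁻¹.
Excess pairs vs high-spin: 2 − 0 = 2; pairing cost = +41400 cm⁻¹.
Net CFSE = -45200 + 41400 = -3800 cm⁻¹.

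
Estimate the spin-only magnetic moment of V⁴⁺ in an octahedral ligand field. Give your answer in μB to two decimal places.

1.73 μB

V sits in group 5; removing 4 electrons leaves V⁴⁺ with 5 − 4 = 1 d electrons.
Configuration: t₂g¹ eg⁰ → 1 unpaired electron.
μ(spin-only) = √[1(1+2)] = √3 ≈ 1.73 μB.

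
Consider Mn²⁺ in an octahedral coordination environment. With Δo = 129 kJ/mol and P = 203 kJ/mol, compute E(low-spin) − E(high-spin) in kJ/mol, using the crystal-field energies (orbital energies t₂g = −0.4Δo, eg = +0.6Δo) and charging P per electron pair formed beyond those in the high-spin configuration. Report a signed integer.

148

Mn sits in group 7; removing 2 electrons leaves Mn²⁺ with 7 − 2 = 5 d electrons.
High-spin: t₂g³ eg², CFSE = 0.0Δo = 0 kJ/mol.
Low-spin t₂g⁵ eg⁰ gives -2.0Δo = -258 kJ/mol, but forming 2 extra pairs costs 2P = 406 kJ/mol, so E(LS) = -258 + 406 = 148 kJ/mol.
E(LS) − E(HS) = 148 − (0) = 148 kJ/mol.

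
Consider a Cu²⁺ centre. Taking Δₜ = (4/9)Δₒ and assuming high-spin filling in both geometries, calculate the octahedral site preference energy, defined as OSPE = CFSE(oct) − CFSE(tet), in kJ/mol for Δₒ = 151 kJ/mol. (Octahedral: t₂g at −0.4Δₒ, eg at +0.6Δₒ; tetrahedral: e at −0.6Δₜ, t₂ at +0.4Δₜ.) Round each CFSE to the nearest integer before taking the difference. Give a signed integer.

Group 11 minus oxidation state +2 gives a d⁹ configuration for Cu²⁺.
Octahedral (high-spin): t₂g⁶ eg³, CFSE = 6(−0.4) + 3(+0.6) = -0.6Δₒ = -0.6 × 151 = -91 kJ/mol.
Tetrahedral: e⁴ t₂⁵, CFSE = 4(−0.6) + 5(+0.4) = -0.4Δₜ = -0.4 × (4/9) × 151 = -27 kJ/mol.
Subtracting, OSPE = -91 − (-27) = -64 kJ/mol.

-64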